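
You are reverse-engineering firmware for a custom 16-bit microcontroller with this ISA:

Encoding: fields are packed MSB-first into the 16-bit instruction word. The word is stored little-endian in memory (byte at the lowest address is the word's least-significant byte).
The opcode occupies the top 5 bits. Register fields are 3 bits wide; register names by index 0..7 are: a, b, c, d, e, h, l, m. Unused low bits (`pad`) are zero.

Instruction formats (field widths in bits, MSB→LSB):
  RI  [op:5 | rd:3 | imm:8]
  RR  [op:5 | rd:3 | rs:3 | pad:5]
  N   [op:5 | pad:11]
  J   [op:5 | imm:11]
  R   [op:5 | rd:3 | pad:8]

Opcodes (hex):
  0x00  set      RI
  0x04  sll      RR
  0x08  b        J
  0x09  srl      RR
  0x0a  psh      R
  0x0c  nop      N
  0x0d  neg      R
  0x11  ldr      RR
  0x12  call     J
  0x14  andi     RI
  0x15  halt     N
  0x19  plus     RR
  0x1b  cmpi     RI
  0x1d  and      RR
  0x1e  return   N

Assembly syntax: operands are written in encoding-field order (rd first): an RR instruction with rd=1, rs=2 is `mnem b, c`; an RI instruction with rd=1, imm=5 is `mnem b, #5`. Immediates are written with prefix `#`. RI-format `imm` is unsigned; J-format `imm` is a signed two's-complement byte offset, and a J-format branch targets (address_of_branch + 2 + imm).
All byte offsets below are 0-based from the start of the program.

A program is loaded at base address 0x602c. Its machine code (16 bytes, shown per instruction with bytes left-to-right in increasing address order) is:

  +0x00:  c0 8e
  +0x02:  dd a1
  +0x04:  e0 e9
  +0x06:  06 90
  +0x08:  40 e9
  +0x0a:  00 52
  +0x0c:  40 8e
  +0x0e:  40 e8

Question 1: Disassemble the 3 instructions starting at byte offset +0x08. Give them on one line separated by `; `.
and b, c; psh c; ldr l, c

@+08  little-endian(40 e9) = 0xe940
  opcode bits[15:11]=0x1d: and/RR
  rd: (w>>8)&0x7=0x1 → b
  rs: (w>>5)&0x7=0x2 → c
@+0a  little-endian(00 52) = 0x5200
  opcode bits[15:11]=0xa: psh/R
  rd: (w>>8)&0x7=0x2 → c
@+0c  little-endian(40 8e) = 0x8e40
  opcode bits[15:11]=0x11: ldr/RR
  rd: (w>>8)&0x7=0x6 → l
  rs: (w>>5)&0x7=0x2 → c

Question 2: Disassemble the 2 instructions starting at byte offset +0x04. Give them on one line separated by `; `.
+0x04: e0 e9 ⇒ word 0xe9e0 (little)
  top 5b → 0x1d → and [RR]
  [10:8] rd=1 = b
  [7:5] rs=7 = m
+0x06: 06 90 ⇒ word 0x9006 (little)
  top 5b → 0x12 → call [J]
  [10:0] imm=6 = #6

and b, m; call #6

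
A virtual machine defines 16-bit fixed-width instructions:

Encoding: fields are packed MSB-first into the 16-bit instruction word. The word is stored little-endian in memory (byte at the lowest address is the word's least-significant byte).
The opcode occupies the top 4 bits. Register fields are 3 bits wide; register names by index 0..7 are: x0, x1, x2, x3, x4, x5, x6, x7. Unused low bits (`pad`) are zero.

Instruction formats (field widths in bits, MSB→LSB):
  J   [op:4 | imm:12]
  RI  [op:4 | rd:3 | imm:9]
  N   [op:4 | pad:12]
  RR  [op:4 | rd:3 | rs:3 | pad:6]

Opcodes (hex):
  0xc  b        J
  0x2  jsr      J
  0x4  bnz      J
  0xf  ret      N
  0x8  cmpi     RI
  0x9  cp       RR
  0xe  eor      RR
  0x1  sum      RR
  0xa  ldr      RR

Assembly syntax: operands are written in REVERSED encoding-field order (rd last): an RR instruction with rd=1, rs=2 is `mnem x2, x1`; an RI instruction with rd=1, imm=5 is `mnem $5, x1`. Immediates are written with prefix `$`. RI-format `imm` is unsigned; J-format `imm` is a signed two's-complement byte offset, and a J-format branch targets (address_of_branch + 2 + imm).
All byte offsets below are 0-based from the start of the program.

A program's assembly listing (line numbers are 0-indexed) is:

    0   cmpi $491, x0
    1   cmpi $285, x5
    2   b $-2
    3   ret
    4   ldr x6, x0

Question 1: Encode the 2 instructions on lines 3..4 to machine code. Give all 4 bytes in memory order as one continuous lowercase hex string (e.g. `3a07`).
00f080a1

line 3 (ret): pack op=0xf:4|pad=0:12 = 0xf000; little→ 00 f0
line 4 (ldr): pack op=0xa:4|rd=0:3|rs=6:3|pad=0:6 = 0xa180; little→ 80 a1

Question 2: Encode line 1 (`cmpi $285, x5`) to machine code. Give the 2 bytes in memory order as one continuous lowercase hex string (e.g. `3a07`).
line 1 (cmpi): pack op=0x8:4|rd=5:3|imm=285:9 = 0x8b1d; little→ 1d 8b

1d8b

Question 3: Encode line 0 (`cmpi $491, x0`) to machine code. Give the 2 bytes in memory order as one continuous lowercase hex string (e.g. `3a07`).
0. cmpi fields op=0x8:4|rd=0:3|imm=491:9 → word 81ebh → eb 81

eb81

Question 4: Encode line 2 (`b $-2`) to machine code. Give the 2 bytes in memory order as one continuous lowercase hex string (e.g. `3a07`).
line 2 (b): pack op=0xc:4|imm=-2:12 = 0xcffe; little→ fe cf

fecf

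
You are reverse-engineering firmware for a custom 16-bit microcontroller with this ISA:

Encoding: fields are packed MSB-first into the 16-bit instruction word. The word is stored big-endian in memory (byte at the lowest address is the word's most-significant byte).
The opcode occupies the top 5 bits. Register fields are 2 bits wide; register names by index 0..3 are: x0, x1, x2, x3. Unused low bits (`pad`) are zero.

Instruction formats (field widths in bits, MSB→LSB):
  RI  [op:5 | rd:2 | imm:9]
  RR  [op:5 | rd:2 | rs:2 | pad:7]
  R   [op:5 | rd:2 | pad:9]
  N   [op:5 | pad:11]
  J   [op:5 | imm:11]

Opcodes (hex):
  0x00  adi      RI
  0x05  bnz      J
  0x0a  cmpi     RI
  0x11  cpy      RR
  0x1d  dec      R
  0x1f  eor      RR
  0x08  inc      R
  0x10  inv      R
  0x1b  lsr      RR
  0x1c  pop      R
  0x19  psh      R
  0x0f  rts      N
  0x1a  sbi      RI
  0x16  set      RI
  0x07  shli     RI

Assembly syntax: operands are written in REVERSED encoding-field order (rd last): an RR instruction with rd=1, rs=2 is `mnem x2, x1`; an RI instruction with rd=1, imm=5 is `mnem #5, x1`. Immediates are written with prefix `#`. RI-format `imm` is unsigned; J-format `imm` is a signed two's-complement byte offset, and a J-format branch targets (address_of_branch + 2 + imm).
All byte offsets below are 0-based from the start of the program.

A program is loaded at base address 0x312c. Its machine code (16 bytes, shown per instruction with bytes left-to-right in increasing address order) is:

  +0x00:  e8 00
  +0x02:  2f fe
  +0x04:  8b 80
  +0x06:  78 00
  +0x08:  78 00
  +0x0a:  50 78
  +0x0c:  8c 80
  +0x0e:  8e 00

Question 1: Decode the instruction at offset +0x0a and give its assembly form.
cmpi #120, x0

[0a] 50 78 → 0x5078
  top 5b → 0xa → cmpi [RI]
  rd: (w>>9)&0x3=0x0 → x0
  imm: (w>>0)&0x1ff=0x78 → #120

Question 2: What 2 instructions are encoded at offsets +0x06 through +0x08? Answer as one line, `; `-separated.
off 0x06: read 78 00 as big → 0x7800
  top 5b → 0xf → rts [N]
off 0x08: read 78 00 as big → 0x7800
  top 5b → 0xf → rts [N]

rts; rts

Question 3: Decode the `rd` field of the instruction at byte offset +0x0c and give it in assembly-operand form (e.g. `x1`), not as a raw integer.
x2

+0x0c: 8c 80 ⇒ word 0x8c80 (big)
  op=0x8c80>>11=0x11 ⇒ cpy (RR)
  rd@[10:9]=0x2 ⇒ x2
  rs@[8:7]=0x1 ⇒ x1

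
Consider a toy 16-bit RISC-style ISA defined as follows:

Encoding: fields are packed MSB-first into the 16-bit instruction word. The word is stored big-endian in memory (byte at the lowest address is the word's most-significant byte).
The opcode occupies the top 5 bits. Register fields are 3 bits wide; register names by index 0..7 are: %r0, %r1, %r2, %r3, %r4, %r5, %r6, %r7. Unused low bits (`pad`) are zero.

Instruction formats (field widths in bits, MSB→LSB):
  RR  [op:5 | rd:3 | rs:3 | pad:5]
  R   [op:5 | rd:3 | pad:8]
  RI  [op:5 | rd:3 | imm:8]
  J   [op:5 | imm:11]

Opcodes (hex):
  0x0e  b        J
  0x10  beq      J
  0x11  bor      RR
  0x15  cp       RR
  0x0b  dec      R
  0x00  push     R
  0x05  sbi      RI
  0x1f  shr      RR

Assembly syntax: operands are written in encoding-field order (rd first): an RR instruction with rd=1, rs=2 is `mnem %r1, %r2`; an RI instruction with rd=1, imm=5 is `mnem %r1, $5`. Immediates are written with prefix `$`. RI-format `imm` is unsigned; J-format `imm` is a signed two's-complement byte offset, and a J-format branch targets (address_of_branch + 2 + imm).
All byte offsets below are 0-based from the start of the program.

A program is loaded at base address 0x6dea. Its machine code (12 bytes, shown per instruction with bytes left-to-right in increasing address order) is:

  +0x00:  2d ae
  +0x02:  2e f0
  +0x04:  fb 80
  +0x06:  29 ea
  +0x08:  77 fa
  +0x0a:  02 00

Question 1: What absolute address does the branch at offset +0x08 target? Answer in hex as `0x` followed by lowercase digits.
0x6dee

@+08  big-endian(77 fa) = 0x77fa
  op=0x77fa>>11=0xe ⇒ b (J)
  [10:0] imm=2042 (s11→-6) = $-6
  target = base 0x6dea + off 0x08 + 2 + imm -6 = 0x6dee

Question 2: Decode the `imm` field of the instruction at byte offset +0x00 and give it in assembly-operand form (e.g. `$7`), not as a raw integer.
$174

[00] 2d ae → 0x2dae
  top 5b → 0x5 → sbi [RI]
  [10:8] rd=5 = %r5
  [7:0] imm=174 = $174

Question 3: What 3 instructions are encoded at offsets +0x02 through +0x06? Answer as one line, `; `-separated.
sbi %r6, $240; shr %r3, %r4; sbi %r1, $234

[02] 2e f0 → 0x2ef0
  op=0x2ef0>>11=0x5 ⇒ sbi (RI)
  [10:8] rd=6 = %r6
  [7:0] imm=240 = $240
[04] fb 80 → 0xfb80
  op=0xfb80>>11=0x1f ⇒ shr (RR)
  [10:8] rd=3 = %r3
  [7:5] rs=4 = %r4
[06] 29 ea → 0x29ea
  op=0x29ea>>11=0x5 ⇒ sbi (RI)
  [10:8] rd=1 = %r1
  [7:0] imm=234 = $234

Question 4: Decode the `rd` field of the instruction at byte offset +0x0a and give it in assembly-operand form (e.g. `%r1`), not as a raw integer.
%r2

off 0x0a: read 02 00 as big → 0x0200
  op=0x0200>>11=0x0 ⇒ push (R)
  rd: (w>>8)&0x7=0x2 → %r2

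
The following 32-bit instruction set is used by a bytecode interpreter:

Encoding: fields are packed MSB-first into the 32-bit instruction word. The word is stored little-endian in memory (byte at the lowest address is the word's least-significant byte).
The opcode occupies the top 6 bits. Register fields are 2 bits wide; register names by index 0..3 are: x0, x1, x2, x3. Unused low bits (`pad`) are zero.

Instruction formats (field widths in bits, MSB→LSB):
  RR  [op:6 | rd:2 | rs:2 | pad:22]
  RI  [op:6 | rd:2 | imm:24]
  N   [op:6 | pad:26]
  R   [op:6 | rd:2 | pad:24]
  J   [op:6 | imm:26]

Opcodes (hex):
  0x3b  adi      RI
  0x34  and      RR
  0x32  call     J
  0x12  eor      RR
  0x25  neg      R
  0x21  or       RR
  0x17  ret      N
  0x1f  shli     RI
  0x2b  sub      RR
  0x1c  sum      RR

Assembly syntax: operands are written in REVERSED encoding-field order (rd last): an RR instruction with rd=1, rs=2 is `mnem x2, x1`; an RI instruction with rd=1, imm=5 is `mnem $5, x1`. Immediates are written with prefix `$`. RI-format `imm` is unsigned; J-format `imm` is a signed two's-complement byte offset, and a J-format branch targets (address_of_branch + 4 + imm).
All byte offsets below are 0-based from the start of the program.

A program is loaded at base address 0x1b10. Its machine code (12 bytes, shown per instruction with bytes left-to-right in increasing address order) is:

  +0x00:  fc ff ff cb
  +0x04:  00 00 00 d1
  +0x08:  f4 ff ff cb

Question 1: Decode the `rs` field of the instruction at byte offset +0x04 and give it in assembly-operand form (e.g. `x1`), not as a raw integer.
x0

[04] 00 00 00 d1 → 0xd1000000
  op=0xd1000000>>26=0x34 ⇒ and (RR)
  rd: (w>>24)&0x3=0x1 → x1
  rs: (w>>22)&0x3=0x0 → x0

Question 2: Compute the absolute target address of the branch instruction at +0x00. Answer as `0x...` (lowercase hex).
[00] fc ff ff cb → 0xcbfffffc
  op=0xcbfffffc>>26=0x32 ⇒ call (J)
  imm@[25:0]=0x3fffffc (s26→-4) ⇒ $-4
  target = base 0x1b10 + off 0x00 + 4 + imm -4 = 0x1b10

0x1b10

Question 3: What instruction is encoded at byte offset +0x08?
call $-12

+0x08: f4 ff ff cb ⇒ word 0xcbfffff4 (little)
  top 6b → 0x32 → call [J]
  [25:0] imm=67108852 (s26→-12) = $-12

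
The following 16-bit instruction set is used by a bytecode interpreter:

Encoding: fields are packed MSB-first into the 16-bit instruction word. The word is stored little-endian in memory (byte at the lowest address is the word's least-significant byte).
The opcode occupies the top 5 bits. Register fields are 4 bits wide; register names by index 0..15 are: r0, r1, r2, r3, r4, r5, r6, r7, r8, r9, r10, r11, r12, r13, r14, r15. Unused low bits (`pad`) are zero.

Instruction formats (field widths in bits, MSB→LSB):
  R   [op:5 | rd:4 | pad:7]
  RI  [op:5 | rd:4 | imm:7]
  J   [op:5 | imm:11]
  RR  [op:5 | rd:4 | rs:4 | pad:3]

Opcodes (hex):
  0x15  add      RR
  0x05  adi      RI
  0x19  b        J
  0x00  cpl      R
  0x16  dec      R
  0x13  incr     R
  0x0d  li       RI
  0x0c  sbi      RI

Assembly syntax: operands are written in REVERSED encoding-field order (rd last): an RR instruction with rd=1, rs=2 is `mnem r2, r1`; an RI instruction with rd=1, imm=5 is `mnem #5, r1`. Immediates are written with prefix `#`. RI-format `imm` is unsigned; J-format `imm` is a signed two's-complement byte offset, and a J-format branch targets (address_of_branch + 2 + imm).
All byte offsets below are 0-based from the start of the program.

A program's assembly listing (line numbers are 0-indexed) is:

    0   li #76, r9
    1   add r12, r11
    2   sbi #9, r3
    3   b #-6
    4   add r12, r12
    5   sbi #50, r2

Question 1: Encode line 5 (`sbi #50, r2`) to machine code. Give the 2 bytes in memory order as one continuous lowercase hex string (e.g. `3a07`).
line 5 (sbi): pack op=0xc:5|rd=2:4|imm=50:7 = 0x6132; little→ 32 61

3261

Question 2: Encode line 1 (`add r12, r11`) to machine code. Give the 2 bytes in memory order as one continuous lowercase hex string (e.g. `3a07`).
L1: add op=0x15:5|rd=11:4|rs=12:4|pad=0:3 ⇒ 0xade0 ⇒ little e0 ad

e0ad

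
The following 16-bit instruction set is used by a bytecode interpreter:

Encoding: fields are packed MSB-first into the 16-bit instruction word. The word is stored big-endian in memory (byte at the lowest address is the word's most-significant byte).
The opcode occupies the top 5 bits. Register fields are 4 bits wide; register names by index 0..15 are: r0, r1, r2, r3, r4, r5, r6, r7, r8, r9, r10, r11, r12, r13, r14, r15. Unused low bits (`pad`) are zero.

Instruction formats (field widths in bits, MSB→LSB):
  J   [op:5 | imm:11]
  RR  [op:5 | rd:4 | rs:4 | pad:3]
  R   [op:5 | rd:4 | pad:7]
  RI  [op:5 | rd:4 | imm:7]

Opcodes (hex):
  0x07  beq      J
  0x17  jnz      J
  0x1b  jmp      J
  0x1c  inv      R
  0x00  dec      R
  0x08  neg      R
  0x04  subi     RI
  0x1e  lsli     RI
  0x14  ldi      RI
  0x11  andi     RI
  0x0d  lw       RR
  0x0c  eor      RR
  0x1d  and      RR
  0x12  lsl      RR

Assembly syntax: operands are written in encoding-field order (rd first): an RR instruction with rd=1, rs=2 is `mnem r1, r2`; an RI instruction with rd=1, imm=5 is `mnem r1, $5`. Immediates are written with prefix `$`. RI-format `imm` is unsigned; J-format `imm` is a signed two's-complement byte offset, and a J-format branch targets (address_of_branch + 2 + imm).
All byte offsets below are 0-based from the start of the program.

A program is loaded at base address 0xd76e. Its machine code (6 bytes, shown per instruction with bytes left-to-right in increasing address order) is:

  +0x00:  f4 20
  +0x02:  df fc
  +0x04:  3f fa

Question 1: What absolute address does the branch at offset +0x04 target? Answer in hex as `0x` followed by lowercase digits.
0xd76e

[04] 3f fa → 0x3ffa
  opcode bits[15:11]=0x7: beq/J
  [10:0] imm=2042 (s11→-6) = $-6
  target = base 0xd76e + off 0x04 + 2 + imm -6 = 0xd76e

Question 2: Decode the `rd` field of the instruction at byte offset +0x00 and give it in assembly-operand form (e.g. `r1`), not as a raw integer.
off 0x00: read f4 20 as big → 0xf420
  op=0xf420>>11=0x1e ⇒ lsli (RI)
  [10:7] rd=8 = r8
  [6:0] imm=32 = $32

r8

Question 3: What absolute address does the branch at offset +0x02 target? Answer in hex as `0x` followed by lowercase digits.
off 0x02: read df fc as big → 0xdffc
  op=0xdffc>>11=0x1b ⇒ jmp (J)
  [10:0] imm=2044 (s11→-4) = $-4
  target = base 0xd76e + off 0x02 + 2 + imm -4 = 0xd76e

0xd76e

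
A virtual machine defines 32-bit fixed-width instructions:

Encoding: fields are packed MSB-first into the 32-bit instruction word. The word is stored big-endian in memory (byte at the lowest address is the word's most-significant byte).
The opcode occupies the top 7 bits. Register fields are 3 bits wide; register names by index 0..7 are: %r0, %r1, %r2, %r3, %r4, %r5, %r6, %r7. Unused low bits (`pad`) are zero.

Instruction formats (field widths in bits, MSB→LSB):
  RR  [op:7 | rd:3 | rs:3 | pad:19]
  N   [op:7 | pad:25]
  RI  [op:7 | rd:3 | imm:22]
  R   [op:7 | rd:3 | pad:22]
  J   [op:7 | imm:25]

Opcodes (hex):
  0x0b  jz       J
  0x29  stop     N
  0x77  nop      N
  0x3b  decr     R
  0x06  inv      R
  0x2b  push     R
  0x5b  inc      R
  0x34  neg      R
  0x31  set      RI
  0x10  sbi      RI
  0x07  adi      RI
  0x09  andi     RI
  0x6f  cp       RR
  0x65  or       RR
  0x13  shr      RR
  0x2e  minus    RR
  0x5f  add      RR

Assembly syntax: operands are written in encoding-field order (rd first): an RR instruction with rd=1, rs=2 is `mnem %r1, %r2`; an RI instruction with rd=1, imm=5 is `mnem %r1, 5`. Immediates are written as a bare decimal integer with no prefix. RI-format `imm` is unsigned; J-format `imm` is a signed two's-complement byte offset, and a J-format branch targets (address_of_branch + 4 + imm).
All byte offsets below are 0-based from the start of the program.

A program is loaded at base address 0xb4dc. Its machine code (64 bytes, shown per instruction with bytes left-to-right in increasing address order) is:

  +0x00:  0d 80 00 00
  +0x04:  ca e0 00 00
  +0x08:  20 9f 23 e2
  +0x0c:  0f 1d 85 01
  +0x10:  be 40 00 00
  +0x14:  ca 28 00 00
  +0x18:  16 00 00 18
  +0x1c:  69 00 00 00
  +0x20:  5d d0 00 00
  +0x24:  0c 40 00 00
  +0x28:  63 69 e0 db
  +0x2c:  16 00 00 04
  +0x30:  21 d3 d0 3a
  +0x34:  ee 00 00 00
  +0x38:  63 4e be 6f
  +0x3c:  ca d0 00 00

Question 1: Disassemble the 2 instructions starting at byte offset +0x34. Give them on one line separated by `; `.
nop; set %r5, 966255

[34] ee 00 00 00 → 0xee000000
  top 7b → 0x77 → nop [N]
[38] 63 4e be 6f → 0x634ebe6f
  top 7b → 0x31 → set [RI]
  rd@[24:22]=0x5 ⇒ %r5
  imm@[21:0]=0xebe6f ⇒ 966255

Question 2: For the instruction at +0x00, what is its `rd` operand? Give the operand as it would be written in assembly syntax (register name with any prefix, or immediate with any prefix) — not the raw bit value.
off 0x00: read 0d 80 00 00 as big → 0x0d800000
  opcode bits[31:25]=0x6: inv/R
  rd: (w>>22)&0x7=0x6 → %r6

%r6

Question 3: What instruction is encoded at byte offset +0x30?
[30] 21 d3 d0 3a → 0x21d3d03a
  top 7b → 0x10 → sbi [RI]
  rd@[24:22]=0x7 ⇒ %r7
  imm@[21:0]=0x13d03a ⇒ 1298490

sbi %r7, 1298490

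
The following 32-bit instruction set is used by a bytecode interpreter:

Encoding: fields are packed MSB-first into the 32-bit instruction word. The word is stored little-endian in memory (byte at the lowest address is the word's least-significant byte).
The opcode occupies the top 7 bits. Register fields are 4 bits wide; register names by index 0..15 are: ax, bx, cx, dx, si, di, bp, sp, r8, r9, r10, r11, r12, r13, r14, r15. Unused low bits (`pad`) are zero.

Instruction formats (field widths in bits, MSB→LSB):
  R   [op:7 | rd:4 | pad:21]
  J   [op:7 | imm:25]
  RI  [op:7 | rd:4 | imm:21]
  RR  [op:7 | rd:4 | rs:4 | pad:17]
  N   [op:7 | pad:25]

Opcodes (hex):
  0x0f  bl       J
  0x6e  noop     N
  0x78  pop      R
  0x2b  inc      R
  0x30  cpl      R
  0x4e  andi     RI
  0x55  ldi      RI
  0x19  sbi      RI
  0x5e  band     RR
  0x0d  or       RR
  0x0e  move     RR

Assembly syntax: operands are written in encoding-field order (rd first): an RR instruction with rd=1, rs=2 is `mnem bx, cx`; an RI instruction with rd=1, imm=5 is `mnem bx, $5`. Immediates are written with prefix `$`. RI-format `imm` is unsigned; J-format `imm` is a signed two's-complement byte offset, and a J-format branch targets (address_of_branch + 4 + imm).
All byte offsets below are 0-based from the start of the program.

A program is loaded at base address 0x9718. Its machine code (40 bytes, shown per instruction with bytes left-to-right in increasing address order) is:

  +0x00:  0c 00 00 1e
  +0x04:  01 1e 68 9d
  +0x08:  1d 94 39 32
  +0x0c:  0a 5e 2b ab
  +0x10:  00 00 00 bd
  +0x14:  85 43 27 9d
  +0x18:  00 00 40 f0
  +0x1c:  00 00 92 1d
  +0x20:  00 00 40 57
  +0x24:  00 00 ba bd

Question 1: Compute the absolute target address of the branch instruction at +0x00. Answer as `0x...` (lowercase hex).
[00] 0c 00 00 1e → 0x1e00000c
  opcode bits[31:25]=0xf: bl/J
  [24:0] imm=12 = $12
  target = base 0x9718 + off 0x00 + 4 + imm 12 = 0x9728

0x9728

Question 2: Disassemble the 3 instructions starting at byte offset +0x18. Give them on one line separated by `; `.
@+18  little-endian(00 00 40 f0) = 0xf0400000
  top 7b → 0x78 → pop [R]
  rd: (w>>21)&0xf=0x2 → cx
@+1c  little-endian(00 00 92 1d) = 0x1d920000
  top 7b → 0xe → move [RR]
  rd: (w>>21)&0xf=0xc → r12
  rs: (w>>17)&0xf=0x9 → r9
@+20  little-endian(00 00 40 57) = 0x57400000
  top 7b → 0x2b → inc [R]
  rd: (w>>21)&0xf=0xa → r10

pop cx; move r12, r9; inc r10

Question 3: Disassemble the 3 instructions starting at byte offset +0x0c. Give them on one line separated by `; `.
@+0c  little-endian(0a 5e 2b ab) = 0xab2b5e0a
  top 7b → 0x55 → ldi [RI]
  [24:21] rd=9 = r9
  [20:0] imm=744970 = $744970
@+10  little-endian(00 00 00 bd) = 0xbd000000
  top 7b → 0x5e → band [RR]
  [24:21] rd=8 = r8
  [20:17] rs=0 = ax
@+14  little-endian(85 43 27 9d) = 0x9d274385
  top 7b → 0x4e → andi [RI]
  [24:21] rd=9 = r9
  [20:0] imm=476037 = $476037

ldi r9, $744970; band r8, ax; andi r9, $476037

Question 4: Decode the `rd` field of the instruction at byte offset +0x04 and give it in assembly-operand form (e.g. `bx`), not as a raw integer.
r11

[04] 01 1e 68 9d → 0x9d681e01
  top 7b → 0x4e → andi [RI]
  [24:21] rd=11 = r11
  [20:0] imm=531969 = $531969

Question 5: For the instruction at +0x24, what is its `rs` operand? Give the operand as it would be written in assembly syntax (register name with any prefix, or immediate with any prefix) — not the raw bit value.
r13

@+24  little-endian(00 00 ba bd) = 0xbdba0000
  opcode bits[31:25]=0x5e: band/RR
  [24:21] rd=13 = r13
  [20:17] rs=13 = r13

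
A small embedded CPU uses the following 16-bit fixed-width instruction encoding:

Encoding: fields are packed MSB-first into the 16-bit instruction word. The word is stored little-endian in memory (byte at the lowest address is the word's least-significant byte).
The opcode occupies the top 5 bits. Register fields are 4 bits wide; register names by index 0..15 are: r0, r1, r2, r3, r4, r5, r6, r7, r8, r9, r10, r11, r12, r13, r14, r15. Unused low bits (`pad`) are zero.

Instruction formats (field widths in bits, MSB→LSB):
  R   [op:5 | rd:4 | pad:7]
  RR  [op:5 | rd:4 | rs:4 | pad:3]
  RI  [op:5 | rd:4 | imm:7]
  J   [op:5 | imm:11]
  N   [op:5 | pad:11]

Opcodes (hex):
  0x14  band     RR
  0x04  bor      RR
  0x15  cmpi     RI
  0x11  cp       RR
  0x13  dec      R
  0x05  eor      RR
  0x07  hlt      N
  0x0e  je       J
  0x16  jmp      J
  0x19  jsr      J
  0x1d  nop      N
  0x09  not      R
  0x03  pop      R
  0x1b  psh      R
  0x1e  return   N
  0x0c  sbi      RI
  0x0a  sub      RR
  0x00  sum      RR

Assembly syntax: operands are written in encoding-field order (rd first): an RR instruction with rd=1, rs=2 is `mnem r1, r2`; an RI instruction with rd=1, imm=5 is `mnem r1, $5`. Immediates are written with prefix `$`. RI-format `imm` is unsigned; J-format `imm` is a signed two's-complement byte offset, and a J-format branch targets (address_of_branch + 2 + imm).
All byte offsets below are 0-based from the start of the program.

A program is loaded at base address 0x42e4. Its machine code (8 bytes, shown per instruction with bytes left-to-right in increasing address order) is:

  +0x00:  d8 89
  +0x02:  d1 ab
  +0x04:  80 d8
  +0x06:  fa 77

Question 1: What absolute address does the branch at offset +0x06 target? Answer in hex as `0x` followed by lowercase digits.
0x42e6

@+06  little-endian(fa 77) = 0x77fa
  top 5b → 0xe → je [J]
  imm@[10:0]=0x7fa (s11→-6) ⇒ $-6
  target = base 0x42e4 + off 0x06 + 2 + imm -6 = 0x42e6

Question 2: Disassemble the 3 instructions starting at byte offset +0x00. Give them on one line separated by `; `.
cp r3, r11; cmpi r7, $81; psh r1

off 0x00: read d8 89 as little → 0x89d8
  top 5b → 0x11 → cp [RR]
  rd@[10:7]=0x3 ⇒ r3
  rs@[6:3]=0xb ⇒ r11
off 0x02: read d1 ab as little → 0xabd1
  top 5b → 0x15 → cmpi [RI]
  rd@[10:7]=0x7 ⇒ r7
  imm@[6:0]=0x51 ⇒ $81
off 0x04: read 80 d8 as little → 0xd880
  top 5b → 0x1b → psh [R]
  rd@[10:7]=0x1 ⇒ r1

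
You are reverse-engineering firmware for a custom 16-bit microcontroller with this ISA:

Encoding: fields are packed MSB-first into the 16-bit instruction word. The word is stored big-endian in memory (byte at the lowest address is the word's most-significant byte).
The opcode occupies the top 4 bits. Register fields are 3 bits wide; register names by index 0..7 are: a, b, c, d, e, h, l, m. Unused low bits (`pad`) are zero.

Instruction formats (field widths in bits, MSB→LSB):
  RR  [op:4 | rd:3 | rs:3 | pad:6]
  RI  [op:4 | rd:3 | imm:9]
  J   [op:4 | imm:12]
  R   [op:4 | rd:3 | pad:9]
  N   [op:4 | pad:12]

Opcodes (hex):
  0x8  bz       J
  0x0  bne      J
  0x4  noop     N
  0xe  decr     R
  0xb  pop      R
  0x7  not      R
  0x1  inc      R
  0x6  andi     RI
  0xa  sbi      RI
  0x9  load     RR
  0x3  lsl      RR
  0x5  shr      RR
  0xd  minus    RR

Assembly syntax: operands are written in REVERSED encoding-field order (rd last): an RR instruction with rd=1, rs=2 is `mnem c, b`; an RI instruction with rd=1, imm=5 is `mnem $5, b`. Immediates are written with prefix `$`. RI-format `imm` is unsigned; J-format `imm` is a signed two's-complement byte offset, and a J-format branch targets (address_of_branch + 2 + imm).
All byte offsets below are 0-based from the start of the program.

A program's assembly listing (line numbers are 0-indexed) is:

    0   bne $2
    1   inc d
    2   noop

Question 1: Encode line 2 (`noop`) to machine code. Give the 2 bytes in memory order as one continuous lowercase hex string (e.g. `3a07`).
2. noop fields op=0x4:4|pad=0:12 → word 4000h → 40 00

4000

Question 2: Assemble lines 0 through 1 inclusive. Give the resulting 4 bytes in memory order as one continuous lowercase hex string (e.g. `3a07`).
0. bne fields op=0x0:4|imm=2:12 → word 0002h → 00 02
1. inc fields op=0x1:4|rd=3:3|pad=0:9 → word 1600h → 16 00

00021600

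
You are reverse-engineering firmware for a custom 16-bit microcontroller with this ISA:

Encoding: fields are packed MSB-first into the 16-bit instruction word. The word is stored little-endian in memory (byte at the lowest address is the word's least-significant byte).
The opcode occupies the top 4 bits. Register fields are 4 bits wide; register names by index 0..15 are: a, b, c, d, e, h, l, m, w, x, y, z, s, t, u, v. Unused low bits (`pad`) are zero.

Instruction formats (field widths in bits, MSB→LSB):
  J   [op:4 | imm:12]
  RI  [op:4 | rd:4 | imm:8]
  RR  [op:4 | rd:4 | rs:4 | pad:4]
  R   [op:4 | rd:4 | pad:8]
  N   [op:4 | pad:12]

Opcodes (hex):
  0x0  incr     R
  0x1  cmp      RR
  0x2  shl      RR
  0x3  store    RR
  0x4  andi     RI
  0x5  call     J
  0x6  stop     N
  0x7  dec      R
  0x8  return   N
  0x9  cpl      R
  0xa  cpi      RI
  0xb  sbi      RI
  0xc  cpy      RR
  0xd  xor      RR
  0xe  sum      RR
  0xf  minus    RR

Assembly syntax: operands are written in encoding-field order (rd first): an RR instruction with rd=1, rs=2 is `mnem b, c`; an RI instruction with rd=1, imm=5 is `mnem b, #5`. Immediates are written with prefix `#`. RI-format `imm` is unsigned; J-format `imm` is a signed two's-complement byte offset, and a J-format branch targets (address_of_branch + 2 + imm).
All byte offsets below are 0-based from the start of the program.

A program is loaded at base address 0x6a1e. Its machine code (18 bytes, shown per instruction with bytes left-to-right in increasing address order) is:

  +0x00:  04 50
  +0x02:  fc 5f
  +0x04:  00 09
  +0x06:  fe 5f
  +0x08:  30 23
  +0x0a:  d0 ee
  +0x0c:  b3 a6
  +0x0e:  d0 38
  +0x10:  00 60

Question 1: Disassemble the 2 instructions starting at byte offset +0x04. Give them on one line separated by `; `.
off 0x04: read 00 09 as little → 0x0900
  opcode bits[15:12]=0x0: incr/R
  rd: (w>>8)&0xf=0x9 → x
off 0x06: read fe 5f as little → 0x5ffe
  opcode bits[15:12]=0x5: call/J
  imm: (w>>0)&0xfff=0xffe (s12→-2) → #-2

incr x; call #-2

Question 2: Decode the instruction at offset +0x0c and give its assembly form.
cpi l, #179

[0c] b3 a6 → 0xa6b3
  op=0xa6b3>>12=0xa ⇒ cpi (RI)
  rd@[11:8]=0x6 ⇒ l
  imm@[7:0]=0xb3 ⇒ #179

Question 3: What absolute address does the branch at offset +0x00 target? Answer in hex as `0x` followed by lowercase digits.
+0x00: 04 50 ⇒ word 0x5004 (little)
  top 4b → 0x5 → call [J]
  [11:0] imm=4 = #4
  target = base 0x6a1e + off 0x00 + 2 + imm 4 = 0x6a24

0x6a24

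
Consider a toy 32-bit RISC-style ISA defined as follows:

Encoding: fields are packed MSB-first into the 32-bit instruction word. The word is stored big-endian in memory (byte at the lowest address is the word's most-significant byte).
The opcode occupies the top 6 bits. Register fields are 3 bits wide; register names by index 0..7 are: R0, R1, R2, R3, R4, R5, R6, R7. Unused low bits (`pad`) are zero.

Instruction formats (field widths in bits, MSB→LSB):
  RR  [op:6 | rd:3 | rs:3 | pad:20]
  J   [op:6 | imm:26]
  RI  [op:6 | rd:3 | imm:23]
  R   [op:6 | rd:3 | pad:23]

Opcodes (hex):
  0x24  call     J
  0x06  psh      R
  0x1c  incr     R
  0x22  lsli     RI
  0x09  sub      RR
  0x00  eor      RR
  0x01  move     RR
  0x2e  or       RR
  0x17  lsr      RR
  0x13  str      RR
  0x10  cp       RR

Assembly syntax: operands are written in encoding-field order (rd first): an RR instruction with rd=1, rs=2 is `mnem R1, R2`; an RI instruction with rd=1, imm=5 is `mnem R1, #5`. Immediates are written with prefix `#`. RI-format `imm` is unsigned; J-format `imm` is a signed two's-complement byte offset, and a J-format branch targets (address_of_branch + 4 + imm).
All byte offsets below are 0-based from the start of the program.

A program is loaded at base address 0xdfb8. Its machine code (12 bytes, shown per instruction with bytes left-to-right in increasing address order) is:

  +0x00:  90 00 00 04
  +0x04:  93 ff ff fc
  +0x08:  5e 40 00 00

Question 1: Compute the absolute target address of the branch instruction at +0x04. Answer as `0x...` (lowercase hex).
[04] 93 ff ff fc → 0x93fffffc
  top 6b → 0x24 → call [J]
  [25:0] imm=67108860 (s26→-4) = #-4
  target = base 0xdfb8 + off 0x04 + 4 + imm -4 = 0xdfbc

0xdfbc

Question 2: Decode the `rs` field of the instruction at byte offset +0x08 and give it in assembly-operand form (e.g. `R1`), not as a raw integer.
off 0x08: read 5e 40 00 00 as big → 0x5e400000
  op=0x5e400000>>26=0x17 ⇒ lsr (RR)
  rd@[25:23]=0x4 ⇒ R4
  rs@[22:20]=0x4 ⇒ R4

R4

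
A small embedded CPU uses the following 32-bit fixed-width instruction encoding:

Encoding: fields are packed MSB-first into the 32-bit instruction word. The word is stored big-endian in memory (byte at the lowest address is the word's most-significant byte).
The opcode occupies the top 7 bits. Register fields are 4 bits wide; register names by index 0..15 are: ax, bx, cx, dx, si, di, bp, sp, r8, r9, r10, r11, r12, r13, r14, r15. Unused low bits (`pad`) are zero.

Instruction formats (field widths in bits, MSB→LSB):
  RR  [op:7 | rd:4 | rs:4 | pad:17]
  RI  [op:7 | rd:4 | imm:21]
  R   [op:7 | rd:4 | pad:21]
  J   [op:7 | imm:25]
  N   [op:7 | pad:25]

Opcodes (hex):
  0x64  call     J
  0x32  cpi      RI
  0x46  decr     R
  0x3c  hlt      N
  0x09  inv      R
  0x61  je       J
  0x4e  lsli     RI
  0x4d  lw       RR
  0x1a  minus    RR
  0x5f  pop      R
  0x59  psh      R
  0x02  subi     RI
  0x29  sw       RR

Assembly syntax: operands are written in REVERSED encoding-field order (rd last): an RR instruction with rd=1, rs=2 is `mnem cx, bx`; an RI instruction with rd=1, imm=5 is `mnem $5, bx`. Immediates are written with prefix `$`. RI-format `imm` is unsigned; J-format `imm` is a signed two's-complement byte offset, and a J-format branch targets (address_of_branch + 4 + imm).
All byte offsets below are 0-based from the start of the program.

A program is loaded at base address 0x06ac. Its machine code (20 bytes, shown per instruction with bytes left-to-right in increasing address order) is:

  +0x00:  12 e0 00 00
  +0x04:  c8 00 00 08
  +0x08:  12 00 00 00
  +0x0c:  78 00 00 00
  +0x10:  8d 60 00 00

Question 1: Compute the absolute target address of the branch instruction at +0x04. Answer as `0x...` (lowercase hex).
0x06bc

@+04  big-endian(c8 00 00 08) = 0xc8000008
  opcode bits[31:25]=0x64: call/J
  imm: (w>>0)&0x1ffffff=0x8 → $8
  target = base 0x06ac + off 0x04 + 4 + imm 8 = 0x06bc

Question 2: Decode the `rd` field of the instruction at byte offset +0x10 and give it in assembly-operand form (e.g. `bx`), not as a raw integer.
r11

[10] 8d 60 00 00 → 0x8d600000
  opcode bits[31:25]=0x46: decr/R
  rd: (w>>21)&0xf=0xb → r11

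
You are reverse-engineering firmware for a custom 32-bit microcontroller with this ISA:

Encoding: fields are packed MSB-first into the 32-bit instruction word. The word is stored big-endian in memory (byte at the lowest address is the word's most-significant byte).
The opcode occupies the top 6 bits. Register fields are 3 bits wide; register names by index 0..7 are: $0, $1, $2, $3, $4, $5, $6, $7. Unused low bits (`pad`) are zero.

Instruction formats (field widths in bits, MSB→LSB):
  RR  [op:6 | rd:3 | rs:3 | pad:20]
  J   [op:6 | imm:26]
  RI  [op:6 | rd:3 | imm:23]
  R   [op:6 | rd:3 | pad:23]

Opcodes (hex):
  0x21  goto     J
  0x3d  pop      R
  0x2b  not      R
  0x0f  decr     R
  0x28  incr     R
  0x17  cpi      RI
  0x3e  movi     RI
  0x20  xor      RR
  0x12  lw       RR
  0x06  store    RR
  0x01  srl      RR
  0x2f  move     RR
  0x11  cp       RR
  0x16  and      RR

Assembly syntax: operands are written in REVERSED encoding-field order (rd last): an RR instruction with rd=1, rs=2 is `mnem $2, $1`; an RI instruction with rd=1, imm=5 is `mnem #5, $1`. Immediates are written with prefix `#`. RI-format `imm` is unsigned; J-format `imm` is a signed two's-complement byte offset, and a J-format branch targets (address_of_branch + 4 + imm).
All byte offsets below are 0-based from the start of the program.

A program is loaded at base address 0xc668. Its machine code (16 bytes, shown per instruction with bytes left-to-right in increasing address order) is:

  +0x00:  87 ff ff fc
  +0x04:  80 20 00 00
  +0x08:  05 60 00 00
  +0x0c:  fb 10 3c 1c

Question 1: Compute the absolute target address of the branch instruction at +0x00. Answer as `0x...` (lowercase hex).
0xc668

@+00  big-endian(87 ff ff fc) = 0x87fffffc
  op=0x87fffffc>>26=0x21 ⇒ goto (J)
  imm@[25:0]=0x3fffffc (s26→-4) ⇒ #-4
  target = base 0xc668 + off 0x00 + 4 + imm -4 = 0xc668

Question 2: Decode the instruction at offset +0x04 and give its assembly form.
+0x04: 80 20 00 00 ⇒ word 0x80200000 (big)
  op=0x80200000>>26=0x20 ⇒ xor (RR)
  [25:23] rd=0 = $0
  [22:20] rs=2 = $2

xor $2, $0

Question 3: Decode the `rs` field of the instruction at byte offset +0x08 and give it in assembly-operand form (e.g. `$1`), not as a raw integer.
[08] 05 60 00 00 → 0x05600000
  top 6b → 0x1 → srl [RR]
  [25:23] rd=2 = $2
  [22:20] rs=6 = $6

$6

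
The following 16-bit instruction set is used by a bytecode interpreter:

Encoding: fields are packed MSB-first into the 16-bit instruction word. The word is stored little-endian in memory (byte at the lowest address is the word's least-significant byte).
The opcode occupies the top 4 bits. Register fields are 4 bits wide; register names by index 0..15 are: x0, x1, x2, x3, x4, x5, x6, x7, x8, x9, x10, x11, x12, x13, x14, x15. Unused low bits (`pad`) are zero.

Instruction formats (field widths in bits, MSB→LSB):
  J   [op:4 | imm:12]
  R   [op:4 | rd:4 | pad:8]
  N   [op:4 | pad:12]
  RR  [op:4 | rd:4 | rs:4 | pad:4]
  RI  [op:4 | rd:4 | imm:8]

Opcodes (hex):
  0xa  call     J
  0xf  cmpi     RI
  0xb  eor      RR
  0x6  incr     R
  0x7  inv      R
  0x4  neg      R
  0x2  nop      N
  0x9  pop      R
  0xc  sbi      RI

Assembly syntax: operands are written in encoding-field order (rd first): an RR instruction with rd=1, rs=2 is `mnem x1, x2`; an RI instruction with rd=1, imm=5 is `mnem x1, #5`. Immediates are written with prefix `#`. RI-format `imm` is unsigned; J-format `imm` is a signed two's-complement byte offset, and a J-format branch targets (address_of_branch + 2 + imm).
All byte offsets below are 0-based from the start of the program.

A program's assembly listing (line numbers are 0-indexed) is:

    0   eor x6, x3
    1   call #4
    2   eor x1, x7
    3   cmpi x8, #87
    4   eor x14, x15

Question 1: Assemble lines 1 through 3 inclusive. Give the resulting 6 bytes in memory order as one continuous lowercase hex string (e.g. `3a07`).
04a070b157f8

L1: call op=0xa:4|imm=4:12 ⇒ 0xa004 ⇒ little 04 a0
L2: eor op=0xb:4|rd=1:4|rs=7:4|pad=0:4 ⇒ 0xb170 ⇒ little 70 b1
L3: cmpi op=0xf:4|rd=8:4|imm=87:8 ⇒ 0xf857 ⇒ little 57 f8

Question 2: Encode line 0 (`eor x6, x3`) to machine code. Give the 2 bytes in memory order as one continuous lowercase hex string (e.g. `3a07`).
30b6

L0: eor op=0xb:4|rd=6:4|rs=3:4|pad=0:4 ⇒ 0xb630 ⇒ little 30 b6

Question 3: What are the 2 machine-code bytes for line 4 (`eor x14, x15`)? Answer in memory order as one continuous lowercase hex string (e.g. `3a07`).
L4: eor op=0xb:4|rd=14:4|rs=15:4|pad=0:4 ⇒ 0xbef0 ⇒ little f0 be

f0be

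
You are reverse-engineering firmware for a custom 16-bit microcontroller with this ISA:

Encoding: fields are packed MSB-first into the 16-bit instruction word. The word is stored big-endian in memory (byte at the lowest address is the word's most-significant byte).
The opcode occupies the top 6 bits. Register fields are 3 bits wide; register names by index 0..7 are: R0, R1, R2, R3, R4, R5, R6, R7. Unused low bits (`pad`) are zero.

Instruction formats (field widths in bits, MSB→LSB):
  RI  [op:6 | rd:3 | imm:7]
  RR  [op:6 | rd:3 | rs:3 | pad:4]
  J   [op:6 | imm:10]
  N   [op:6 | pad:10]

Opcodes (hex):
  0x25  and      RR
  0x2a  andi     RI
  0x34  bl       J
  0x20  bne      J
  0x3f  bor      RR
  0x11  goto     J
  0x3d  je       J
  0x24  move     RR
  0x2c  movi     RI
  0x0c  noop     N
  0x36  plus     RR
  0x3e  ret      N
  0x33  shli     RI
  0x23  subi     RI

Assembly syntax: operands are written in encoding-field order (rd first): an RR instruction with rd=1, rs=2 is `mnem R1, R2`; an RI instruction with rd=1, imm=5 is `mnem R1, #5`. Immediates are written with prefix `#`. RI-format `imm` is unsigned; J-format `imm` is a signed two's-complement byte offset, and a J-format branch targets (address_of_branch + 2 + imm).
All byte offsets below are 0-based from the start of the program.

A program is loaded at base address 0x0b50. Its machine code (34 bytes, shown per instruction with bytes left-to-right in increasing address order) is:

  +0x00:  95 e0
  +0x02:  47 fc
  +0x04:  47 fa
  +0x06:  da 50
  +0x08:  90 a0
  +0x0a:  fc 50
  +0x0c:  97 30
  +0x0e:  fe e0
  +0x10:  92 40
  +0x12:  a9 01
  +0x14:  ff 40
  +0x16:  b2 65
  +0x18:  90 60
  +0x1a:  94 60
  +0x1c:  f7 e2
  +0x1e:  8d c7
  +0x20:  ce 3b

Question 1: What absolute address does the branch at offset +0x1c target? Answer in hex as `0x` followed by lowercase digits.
@+1c  big-endian(f7 e2) = 0xf7e2
  opcode bits[15:10]=0x3d: je/J
  [9:0] imm=994 (s10→-30) = #-30
  target = base 0x0b50 + off 0x1c + 2 + imm -30 = 0x0b50

0x0b50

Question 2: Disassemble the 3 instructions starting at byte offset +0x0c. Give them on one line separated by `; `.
and R6, R3; bor R5, R6; move R4, R4

@+0c  big-endian(97 30) = 0x9730
  op=0x9730>>10=0x25 ⇒ and (RR)
  rd@[9:7]=0x6 ⇒ R6
  rs@[6:4]=0x3 ⇒ R3
@+0e  big-endian(fe e0) = 0xfee0
  op=0xfee0>>10=0x3f ⇒ bor (RR)
  rd@[9:7]=0x5 ⇒ R5
  rs@[6:4]=0x6 ⇒ R6
@+10  big-endian(92 40) = 0x9240
  op=0x9240>>10=0x24 ⇒ move (RR)
  rd@[9:7]=0x4 ⇒ R4
  rs@[6:4]=0x4 ⇒ R4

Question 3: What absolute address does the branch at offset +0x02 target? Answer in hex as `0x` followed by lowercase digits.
[02] 47 fc → 0x47fc
  opcode bits[15:10]=0x11: goto/J
  imm: (w>>0)&0x3ff=0x3fc (s10→-4) → #-4
  target = base 0x0b50 + off 0x02 + 2 + imm -4 = 0x0b50

0x0b50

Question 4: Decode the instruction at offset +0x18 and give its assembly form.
@+18  big-endian(90 60) = 0x9060
  opcode bits[15:10]=0x24: move/RR
  rd@[9:7]=0x0 ⇒ R0
  rs@[6:4]=0x6 ⇒ R6

move R0, R6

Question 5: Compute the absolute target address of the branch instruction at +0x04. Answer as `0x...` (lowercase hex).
off 0x04: read 47 fa as big → 0x47fa
  op=0x47fa>>10=0x11 ⇒ goto (J)
  imm: (w>>0)&0x3ff=0x3fa (s10→-6) → #-6
  target = base 0x0b50 + off 0x04 + 2 + imm -6 = 0x0b50

0x0b50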